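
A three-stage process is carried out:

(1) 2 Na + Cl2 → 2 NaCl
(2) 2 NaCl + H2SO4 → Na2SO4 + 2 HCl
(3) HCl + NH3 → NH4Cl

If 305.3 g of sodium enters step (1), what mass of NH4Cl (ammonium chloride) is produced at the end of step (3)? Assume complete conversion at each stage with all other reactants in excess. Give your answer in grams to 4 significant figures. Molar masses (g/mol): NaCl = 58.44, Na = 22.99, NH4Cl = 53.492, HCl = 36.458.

710.4 g

n(Na) = 305.3 / 22.99 = 13.280 mol.
Reaction (1): Na→NaCl ratio 2:2 ⇒ n(NaCl) = 13.280 mol.
Reaction (2): NaCl→HCl ratio 2:2 ⇒ n(HCl) = 13.280 mol.
Reaction (3): HCl→NH4Cl ratio 1:1 ⇒ n(NH4Cl) = 13.280 mol.
Mass of NH4Cl = 13.280 × 53.492 = 710.36 g.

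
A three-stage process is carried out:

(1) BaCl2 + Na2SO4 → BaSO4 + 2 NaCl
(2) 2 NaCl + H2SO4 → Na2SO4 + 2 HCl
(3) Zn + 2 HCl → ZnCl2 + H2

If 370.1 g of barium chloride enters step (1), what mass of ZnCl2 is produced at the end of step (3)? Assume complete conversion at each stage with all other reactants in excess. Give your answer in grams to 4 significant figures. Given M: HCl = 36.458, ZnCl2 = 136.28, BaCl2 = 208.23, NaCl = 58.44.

242.2 g

n(BaCl2) = 370.1 / 208.23 = 1.7774 mol.
Reaction (1): BaCl2→NaCl ratio 1:2 ⇒ n(NaCl) = 3.5547 mol.
Reaction (2): NaCl→HCl ratio 2:2 ⇒ n(HCl) = 3.5547 mol.
Reaction (3): HCl→ZnCl2 ratio 2:1 ⇒ n(ZnCl2) = 1.7774 mol.
Mass of ZnCl2 = 1.7774 × 136.28 = 242.22 g.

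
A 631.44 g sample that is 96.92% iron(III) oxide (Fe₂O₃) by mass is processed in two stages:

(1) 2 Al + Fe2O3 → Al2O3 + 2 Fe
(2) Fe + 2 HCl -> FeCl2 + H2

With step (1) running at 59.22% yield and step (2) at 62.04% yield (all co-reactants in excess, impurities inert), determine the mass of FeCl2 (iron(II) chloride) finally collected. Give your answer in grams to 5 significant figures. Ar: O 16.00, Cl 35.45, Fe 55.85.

356.91 g

Pure Fe2O3 = 631.44 × 0.9692 = 611.992 g.
M(Fe2O3) = 2(55.85) + 3(16.00) = 159.70 g/mol.
M(FeCl2) = 55.85 + 2(35.45) = 126.75 g/mol.
n(Fe2O3) = 611.992 / 159.70 = 3.83213 mol.
Step 1 (Fe2O3:Fe = 1:2): theoretical n(Fe) = 7.66427 mol; at 59.22% yield, n(Fe) = 4.53878 mol.
Step 2 (Fe:FeCl2 = 1:1): theoretical n(FeCl2) = 4.53878 mol, so theoretical mass = 4.53878 × 126.75 = 575.290 g.
At 62.04% yield, actual mass of FeCl2 = 575.290 × 0.6204 = 356.910 g.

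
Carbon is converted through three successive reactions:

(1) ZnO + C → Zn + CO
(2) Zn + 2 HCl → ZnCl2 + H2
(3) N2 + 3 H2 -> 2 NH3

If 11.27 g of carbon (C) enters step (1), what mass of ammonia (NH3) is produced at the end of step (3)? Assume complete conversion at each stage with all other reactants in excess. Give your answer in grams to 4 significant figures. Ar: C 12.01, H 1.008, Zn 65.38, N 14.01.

M(C) = 12.01 g/mol.
M(NH3) = 14.01 + 3(1.008) = 17.034 g/mol.
n(C) = 11.27 / 12.01 = 0.93838 mol.
Reaction (1): C→Zn ratio 1:1 ⇒ n(Zn) = 0.93838 mol.
Reaction (2): Zn→H2 ratio 1:1 ⇒ n(H2) = 0.93838 mol.
Reaction (3): H2→NH3 ratio 3:2 ⇒ n(NH3) = 0.62559 mol.
Mass of NH3 = 0.62559 × 17.034 = 10.656 g.

10.66 g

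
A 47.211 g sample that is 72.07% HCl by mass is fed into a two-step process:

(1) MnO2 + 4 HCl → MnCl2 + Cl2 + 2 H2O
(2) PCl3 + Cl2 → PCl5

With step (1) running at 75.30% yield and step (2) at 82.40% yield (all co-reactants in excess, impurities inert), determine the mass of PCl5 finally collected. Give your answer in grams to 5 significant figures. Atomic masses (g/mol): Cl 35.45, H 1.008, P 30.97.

30.143 g

Pure HCl = 47.211 × 0.7207 = 34.0250 g.
M(HCl) = 1.008 + 35.45 = 36.458 g/mol.
M(PCl5) = 30.97 + 5(35.45) = 208.22 g/mol.
n(HCl) = 34.0250 / 36.458 = 0.933265 mol.
Step 1 (HCl:Cl2 = 4:1): theoretical n(Cl2) = 0.233316 mol; at 75.30% yield, n(Cl2) = 0.175687 mol.
Step 2 (Cl2:PCl5 = 1:1): theoretical n(PCl5) = 0.175687 mol, so theoretical mass = 0.175687 × 208.22 = 36.5816 g.
At 82.40% yield, actual mass of PCl5 = 36.5816 × 0.8240 = 30.1432 g.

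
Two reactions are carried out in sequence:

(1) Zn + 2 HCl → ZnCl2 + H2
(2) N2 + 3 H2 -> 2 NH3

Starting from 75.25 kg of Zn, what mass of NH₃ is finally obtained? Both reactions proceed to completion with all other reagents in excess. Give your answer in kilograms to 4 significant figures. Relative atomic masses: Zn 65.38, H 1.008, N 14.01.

M(Zn) = 65.38 g/mol.
M(NH3) = 14.01 + 3(1.008) = 17.034 g/mol.
75.25 kg = 75250 g.
n(Zn) = 75250 / 65.38 = 1151.0 mol.
Step 1 gives a 1:1 ratio of Zn to H2, so n(H2) = 1151.0 mol.
In step 2 the H2:NH3 ratio is 3:2, so n(NH3) = 767.31 mol.
Mass of NH3 = 767.31 × 17.034 = 13070 g = 13.07 kg.

13.07 kg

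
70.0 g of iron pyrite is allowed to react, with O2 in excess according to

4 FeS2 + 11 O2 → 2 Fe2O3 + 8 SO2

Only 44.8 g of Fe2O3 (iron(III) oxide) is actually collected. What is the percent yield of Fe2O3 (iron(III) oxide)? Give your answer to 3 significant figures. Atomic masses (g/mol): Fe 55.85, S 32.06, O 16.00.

96.2 %

M(FeS2) = 55.85 + 2(32.06) = 119.97 g/mol.
M(Fe2O3) = 2(55.85) + 3(16.00) = 159.70 g/mol.
n(FeS2) = 70.00 g / 119.97 g/mol = 0.5835 mol.
From the equation the FeS2:Fe2O3 mole ratio is 4:2, so n(Fe2O3) = 0.5835 × 2/4 = 0.2917 mol.
Mass of Fe2O3 = 0.2917 mol × 159.70 g/mol = 46.59 g.
This is the theoretical yield. Percent yield = 44.8 g / 46.59 g × 100% = 96.16%.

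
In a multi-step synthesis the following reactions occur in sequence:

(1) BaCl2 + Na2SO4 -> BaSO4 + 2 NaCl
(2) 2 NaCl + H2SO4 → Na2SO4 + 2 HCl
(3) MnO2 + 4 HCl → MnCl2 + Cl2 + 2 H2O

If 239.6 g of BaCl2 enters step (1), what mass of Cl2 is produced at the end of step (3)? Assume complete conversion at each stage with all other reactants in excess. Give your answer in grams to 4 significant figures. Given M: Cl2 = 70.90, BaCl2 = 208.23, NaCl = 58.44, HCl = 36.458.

n(BaCl2) = 239.6 / 208.23 = 1.1507 mol.
Reaction (1): BaCl2→NaCl ratio 1:2 ⇒ n(NaCl) = 2.3013 mol.
Reaction (2): NaCl→HCl ratio 2:2 ⇒ n(HCl) = 2.3013 mol.
Reaction (3): HCl→Cl2 ratio 4:1 ⇒ n(Cl2) = 0.57533 mol.
Mass of Cl2 = 0.57533 × 70.90 = 40.791 g.

40.79 g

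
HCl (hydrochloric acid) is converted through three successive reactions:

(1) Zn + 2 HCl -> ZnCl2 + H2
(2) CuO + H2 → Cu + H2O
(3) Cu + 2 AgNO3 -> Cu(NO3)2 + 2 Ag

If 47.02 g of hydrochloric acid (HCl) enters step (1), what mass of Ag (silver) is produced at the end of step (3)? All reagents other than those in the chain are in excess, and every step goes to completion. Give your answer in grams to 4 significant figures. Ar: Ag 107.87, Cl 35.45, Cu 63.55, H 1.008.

M(HCl) = 1.008 + 35.45 = 36.458 g/mol.
M(Ag) = 107.87 g/mol.
n(HCl) = 47.02 / 36.458 = 1.2897 mol.
Reaction (1): HCl→H2 ratio 2:1 ⇒ n(H2) = 0.64485 mol.
Reaction (2): H2→Cu ratio 1:1 ⇒ n(Cu) = 0.64485 mol.
Reaction (3): Cu→Ag ratio 1:2 ⇒ n(Ag) = 1.2897 mol.
Mass of Ag = 1.2897 × 107.87 = 139.12 g.

139.1 g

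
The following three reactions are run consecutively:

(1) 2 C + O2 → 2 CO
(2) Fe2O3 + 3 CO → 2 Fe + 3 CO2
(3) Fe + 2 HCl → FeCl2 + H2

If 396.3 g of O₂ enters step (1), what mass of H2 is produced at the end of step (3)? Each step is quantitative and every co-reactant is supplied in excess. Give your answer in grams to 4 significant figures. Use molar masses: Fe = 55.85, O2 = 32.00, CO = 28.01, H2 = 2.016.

n(O2) = 396.3 / 32.00 = 12.384 mol.
Reaction (1): O2→CO ratio 1:2 ⇒ n(CO) = 24.769 mol.
Reaction (2): CO→Fe ratio 3:2 ⇒ n(Fe) = 16.512 mol.
Reaction (3): Fe→H2 ratio 1:1 ⇒ n(H2) = 16.512 mol.
Mass of H2 = 16.512 × 2.016 = 33.289 g.

33.29 g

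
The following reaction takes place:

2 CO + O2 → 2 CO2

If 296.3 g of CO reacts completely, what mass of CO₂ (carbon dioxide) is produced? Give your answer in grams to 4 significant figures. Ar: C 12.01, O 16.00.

465.6 g

M(CO) = 12.01 + 16.00 = 28.01 g/mol.
M(CO2) = 12.01 + 2(16.00) = 44.01 g/mol.
n(CO) = 296.30 g / 28.01 g/mol = 10.578 mol.
From the equation the CO:CO2 mole ratio is 2:2, so n(CO2) = 10.578 × 2/2 = 10.578 mol.
Mass of CO2 = 10.578 mol × 44.01 g/mol = 465.55 g.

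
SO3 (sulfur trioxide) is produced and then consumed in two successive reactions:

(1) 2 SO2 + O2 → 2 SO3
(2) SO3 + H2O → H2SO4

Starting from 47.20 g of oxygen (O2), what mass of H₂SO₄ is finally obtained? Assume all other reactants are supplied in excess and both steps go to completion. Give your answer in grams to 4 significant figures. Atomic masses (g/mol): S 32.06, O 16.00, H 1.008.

289.3 g

M(O2) = 2(16.00) = 32.00 g/mol.
M(H2SO4) = 2(1.008) + 32.06 + 4(16.00) = 98.076 g/mol.
n(O2) = 47.200 / 32.00 = 1.4750 mol.
Step 1 gives a 1:2 ratio of O2 to SO3, so n(SO3) = 2.9500 mol.
In step 2 the SO3:H2SO4 ratio is 1:1, so n(H2SO4) = 2.9500 mol.
Mass of H2SO4 = 2.9500 × 98.076 = 289.32 g.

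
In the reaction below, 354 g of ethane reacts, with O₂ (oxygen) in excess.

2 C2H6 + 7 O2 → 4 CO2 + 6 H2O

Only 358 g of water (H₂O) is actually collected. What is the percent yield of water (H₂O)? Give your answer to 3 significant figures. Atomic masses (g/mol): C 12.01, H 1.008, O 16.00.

56.3 %

M(C2H6) = 2(12.01) + 6(1.008) = 30.068 g/mol.
M(H2O) = 2(1.008) + 16.00 = 18.016 g/mol.
n(C2H6) = 354.0 g / 30.068 g/mol = 11.77 mol.
From the equation the C2H6:H2O mole ratio is 2:6, so n(H2O) = 11.77 × 6/2 = 35.32 mol.
Mass of H2O = 35.32 mol × 18.016 g/mol = 636.3 g.
This is the theoretical yield. Percent yield = 358 g / 636.3 g × 100% = 56.26%.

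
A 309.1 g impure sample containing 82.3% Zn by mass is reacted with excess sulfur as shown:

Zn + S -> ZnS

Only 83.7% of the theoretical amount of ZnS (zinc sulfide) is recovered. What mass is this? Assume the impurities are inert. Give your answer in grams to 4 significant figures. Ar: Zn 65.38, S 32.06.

317.3 g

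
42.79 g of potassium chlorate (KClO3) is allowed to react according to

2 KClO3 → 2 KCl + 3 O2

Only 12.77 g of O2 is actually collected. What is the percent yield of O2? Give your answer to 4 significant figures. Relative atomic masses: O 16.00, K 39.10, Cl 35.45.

76.19 %

M(KClO3) = 39.10 + 35.45 + 3(16.00) = 122.55 g/mol.
M(O2) = 2(16.00) = 32.00 g/mol.
n(KClO3) = 42.790 g / 122.55 g/mol = 0.34916 mol.
From the equation the KClO3:O2 mole ratio is 2:3, so n(O2) = 0.34916 × 3/2 = 0.52375 mol.
Mass of O2 = 0.52375 mol × 32.00 g/mol = 16.760 g.
This is the theoretical yield. Percent yield = 12.77 g / 16.760 g × 100% = 76.194%.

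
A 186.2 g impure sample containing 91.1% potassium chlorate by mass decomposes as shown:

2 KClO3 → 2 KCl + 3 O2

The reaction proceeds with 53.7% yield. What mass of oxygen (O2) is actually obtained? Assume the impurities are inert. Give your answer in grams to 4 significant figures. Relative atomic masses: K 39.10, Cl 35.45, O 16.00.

35.68 g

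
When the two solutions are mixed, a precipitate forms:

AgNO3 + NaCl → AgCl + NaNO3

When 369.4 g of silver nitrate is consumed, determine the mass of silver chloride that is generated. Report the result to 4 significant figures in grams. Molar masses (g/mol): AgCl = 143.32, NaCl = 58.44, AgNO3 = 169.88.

311.6 g

n(AgNO3) = 369.40 g / 169.88 g/mol = 2.1745 mol.
From the equation the AgNO3:AgCl mole ratio is 1:1, so n(AgCl) = 2.1745 × 1/1 = 2.1745 mol.
Mass of AgCl = 2.1745 mol × 143.32 g/mol = 311.65 g.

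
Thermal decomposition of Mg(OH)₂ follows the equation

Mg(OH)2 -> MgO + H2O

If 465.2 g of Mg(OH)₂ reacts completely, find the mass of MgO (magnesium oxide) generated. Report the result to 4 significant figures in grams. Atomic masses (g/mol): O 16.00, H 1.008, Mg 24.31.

321.5 g

M(Mg(OH)2) = 24.31 + 2(16.00) + 2(1.008) = 58.326 g/mol.
M(MgO) = 24.31 + 16.00 = 40.31 g/mol.
n(Mg(OH)2) = 465.20 g / 58.326 g/mol = 7.9759 mol.
From the equation the Mg(OH)2:MgO mole ratio is 1:1, so n(MgO) = 7.9759 × 1/1 = 7.9759 mol.
Mass of MgO = 7.9759 mol × 40.31 g/mol = 321.51 g.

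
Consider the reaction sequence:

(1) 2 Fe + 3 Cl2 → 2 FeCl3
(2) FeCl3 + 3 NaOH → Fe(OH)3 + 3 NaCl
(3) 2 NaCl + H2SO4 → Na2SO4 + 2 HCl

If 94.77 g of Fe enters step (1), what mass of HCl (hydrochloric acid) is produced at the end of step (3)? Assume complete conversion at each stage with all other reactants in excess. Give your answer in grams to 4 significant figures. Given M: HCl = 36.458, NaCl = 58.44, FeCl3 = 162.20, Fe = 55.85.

185.6 g

n(Fe) = 94.77 / 55.85 = 1.6969 mol.
Reaction (1): Fe→FeCl3 ratio 2:2 ⇒ n(FeCl3) = 1.6969 mol.
Reaction (2): FeCl3→NaCl ratio 1:3 ⇒ n(NaCl) = 5.0906 mol.
Reaction (3): NaCl→HCl ratio 2:2 ⇒ n(HCl) = 5.0906 mol.
Mass of HCl = 5.0906 × 36.458 = 185.59 g.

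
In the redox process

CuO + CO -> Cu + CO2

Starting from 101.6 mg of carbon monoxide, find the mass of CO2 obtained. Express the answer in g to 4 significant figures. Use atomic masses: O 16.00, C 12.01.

0.1596 g

M(CO) = 12.01 + 16.00 = 28.01 g/mol.
M(CO2) = 12.01 + 2(16.00) = 44.01 g/mol.
Convert: 101.6 mg = 0.10160 g.
n(CO) = 0.10160 g / 28.01 g/mol = 0.0036273 mol.
From the equation the CO:CO2 mole ratio is 1:1, so n(CO2) = 0.0036273 × 1/1 = 0.0036273 mol.
Mass of CO2 = 0.0036273 mol × 44.01 g/mol = 0.15964 g.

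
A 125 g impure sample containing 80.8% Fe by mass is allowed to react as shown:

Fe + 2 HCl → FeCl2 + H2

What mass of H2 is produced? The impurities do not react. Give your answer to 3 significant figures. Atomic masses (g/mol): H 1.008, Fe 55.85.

3.65 g

Mass of pure Fe = 125 g × 0.808 = 101.0 g.
M(Fe) = 55.85 g/mol.
M(H2) = 2(1.008) = 2.016 g/mol.
n(Fe) = 101.0 g / 55.85 g/mol = 1.808 mol.
From the equation the Fe:H2 mole ratio is 1:1, so n(H2) = 1.808 × 1/1 = 1.808 mol.
Mass of H2 = 1.808 mol × 2.016 g/mol = 3.646 g.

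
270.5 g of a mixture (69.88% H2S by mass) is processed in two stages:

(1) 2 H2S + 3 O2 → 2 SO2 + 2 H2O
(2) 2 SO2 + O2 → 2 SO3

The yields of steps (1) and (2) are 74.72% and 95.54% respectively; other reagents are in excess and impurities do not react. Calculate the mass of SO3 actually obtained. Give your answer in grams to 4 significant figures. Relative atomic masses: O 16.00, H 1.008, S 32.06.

317.0 g

Pure H2S = 270.5 × 0.6988 = 189.03 g.
M(H2S) = 2(1.008) + 32.06 = 34.076 g/mol.
M(SO3) = 32.06 + 3(16.00) = 80.06 g/mol.
n(H2S) = 189.03 / 34.076 = 5.5472 mol.
Step 1 (H2S:SO2 = 2:2): theoretical n(SO2) = 5.5472 mol; at 74.72% yield, n(SO2) = 4.1448 mol.
Step 2 (SO2:SO3 = 2:2): theoretical n(SO3) = 4.1448 mol, so theoretical mass = 4.1448 × 80.06 = 331.84 g.
At 95.54% yield, actual mass of SO3 = 331.84 × 0.9554 = 317.04 g.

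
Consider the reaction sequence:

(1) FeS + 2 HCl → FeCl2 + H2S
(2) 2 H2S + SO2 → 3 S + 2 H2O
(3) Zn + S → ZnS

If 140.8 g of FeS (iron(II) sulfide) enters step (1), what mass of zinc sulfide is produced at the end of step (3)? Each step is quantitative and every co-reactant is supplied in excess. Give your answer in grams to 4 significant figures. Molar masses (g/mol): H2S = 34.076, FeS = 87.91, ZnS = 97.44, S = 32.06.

n(FeS) = 140.8 / 87.91 = 1.6016 mol.
Reaction (1): FeS→H2S ratio 1:1 ⇒ n(H2S) = 1.6016 mol.
Reaction (2): H2S→S ratio 2:3 ⇒ n(S) = 2.4025 mol.
Reaction (3): S→ZnS ratio 1:1 ⇒ n(ZnS) = 2.4025 mol.
Mass of ZnS = 2.4025 × 97.44 = 234.10 g.

234.1 g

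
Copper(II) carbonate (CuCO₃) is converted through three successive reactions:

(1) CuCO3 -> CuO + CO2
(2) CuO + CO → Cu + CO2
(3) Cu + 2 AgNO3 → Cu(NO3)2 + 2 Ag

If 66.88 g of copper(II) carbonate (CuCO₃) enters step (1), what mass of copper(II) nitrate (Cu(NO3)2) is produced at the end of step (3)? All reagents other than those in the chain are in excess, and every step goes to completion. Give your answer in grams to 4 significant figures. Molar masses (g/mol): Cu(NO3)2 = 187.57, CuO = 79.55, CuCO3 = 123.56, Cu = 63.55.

101.5 g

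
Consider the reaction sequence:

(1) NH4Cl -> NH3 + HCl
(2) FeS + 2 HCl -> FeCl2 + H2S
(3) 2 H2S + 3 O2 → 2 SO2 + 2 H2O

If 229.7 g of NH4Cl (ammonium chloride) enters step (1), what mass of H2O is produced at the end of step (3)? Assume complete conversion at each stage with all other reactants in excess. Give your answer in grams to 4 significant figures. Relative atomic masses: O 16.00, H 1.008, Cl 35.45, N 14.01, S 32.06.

M(NH4Cl) = 14.01 + 4(1.008) + 35.45 = 53.492 g/mol.
M(H2O) = 2(1.008) + 16.00 = 18.016 g/mol.
n(NH4Cl) = 229.7 / 53.492 = 4.2941 mol.
Reaction (1): NH4Cl→HCl ratio 1:1 ⇒ n(HCl) = 4.2941 mol.
Reaction (2): HCl→H2S ratio 2:1 ⇒ n(H2S) = 2.1471 mol.
Reaction (3): H2S→H2O ratio 2:2 ⇒ n(H2O) = 2.1471 mol.
Mass of H2O = 2.1471 × 18.016 = 38.681 g.

38.68 g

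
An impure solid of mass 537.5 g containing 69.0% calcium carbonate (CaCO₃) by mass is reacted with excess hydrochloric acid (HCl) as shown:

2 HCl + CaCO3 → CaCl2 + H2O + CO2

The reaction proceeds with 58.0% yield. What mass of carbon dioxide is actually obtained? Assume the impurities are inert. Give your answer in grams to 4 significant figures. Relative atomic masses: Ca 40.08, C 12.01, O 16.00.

Pure CaCO3 available = 537.5 g × 0.690 = 370.88 g.
M(CaCO3) = 40.08 + 12.01 + 3(16.00) = 100.09 g/mol.
M(CO2) = 12.01 + 2(16.00) = 44.01 g/mol.
n(CaCO3) = 370.88 g / 100.09 g/mol = 3.7054 mol.
From the equation the CaCO3:CO2 mole ratio is 1:1, so n(CO2) = 3.7054 × 1/1 = 3.7054 mol.
Mass of CO2 = 3.7054 mol × 44.01 g/mol = 163.08 g.
Actual mass collected = 163.08 g × 0.580 = 94.584 g.

94.58 g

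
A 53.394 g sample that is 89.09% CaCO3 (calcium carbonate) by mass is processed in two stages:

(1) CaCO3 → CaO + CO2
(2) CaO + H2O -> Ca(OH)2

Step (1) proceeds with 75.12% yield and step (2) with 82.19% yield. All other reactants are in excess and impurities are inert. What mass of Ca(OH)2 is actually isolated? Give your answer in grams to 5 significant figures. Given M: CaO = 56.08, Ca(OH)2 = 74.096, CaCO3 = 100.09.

Pure CaCO3 = 53.394 × 0.8909 = 47.5687 g.
n(CaCO3) = 47.5687 / 100.09 = 0.475259 mol.
Step 1 (CaCO3:CaO = 1:1): theoretical n(CaO) = 0.475259 mol; at 75.12% yield, n(CaO) = 0.357015 mol.
Step 2 (CaO:Ca(OH)2 = 1:1): theoretical n(Ca(OH)2) = 0.357015 mol, so theoretical mass = 0.357015 × 74.096 = 26.4534 g.
At 82.19% yield, actual mass of Ca(OH)2 = 26.4534 × 0.8219 = 21.7420 g.

21.742 g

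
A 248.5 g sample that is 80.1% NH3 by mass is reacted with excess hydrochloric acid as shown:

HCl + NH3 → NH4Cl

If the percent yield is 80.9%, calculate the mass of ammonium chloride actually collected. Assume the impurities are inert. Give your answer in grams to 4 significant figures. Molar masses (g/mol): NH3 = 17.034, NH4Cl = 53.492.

505.7 g

Pure NH3 available = 248.5 g × 0.801 = 199.05 g.
n(NH3) = 199.05 g / 17.034 g/mol = 11.685 mol.
From the equation the NH3:NH4Cl mole ratio is 1:1, so n(NH4Cl) = 11.685 × 1/1 = 11.685 mol.
Mass of NH4Cl = 11.685 mol × 53.492 g/mol = 625.07 g.
Actual mass collected = 625.07 g × 0.809 = 505.68 g.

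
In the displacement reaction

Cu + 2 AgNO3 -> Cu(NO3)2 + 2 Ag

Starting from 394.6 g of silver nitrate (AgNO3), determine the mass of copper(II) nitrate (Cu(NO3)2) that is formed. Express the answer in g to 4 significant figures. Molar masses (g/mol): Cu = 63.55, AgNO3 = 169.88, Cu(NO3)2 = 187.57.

n(AgNO3) = 394.60 g / 169.88 g/mol = 2.3228 mol.
From the equation the AgNO3:Cu(NO3)2 mole ratio is 2:1, so n(Cu(NO3)2) = 2.3228 × 1/2 = 1.1614 mol.
Mass of Cu(NO3)2 = 1.1614 mol × 187.57 g/mol = 217.85 g.

217.8 g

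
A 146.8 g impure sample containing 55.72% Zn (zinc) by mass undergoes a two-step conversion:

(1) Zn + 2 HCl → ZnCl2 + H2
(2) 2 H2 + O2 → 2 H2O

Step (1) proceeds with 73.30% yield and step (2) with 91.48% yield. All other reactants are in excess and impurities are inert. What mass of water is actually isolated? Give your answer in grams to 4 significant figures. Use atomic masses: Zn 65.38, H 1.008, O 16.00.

15.11 g

Pure Zn = 146.8 × 0.5572 = 81.797 g.
M(Zn) = 65.38 g/mol.
M(H2O) = 2(1.008) + 16.00 = 18.016 g/mol.
n(Zn) = 81.797 / 65.38 = 1.2511 mol.
Step 1 (Zn:H2 = 1:1): theoretical n(H2) = 1.2511 mol; at 73.30% yield, n(H2) = 0.91706 mol.
Step 2 (H2:H2O = 2:2): theoretical n(H2O) = 0.91706 mol, so theoretical mass = 0.91706 × 18.016 = 16.522 g.
At 91.48% yield, actual mass of H2O = 16.522 × 0.9148 = 15.114 g.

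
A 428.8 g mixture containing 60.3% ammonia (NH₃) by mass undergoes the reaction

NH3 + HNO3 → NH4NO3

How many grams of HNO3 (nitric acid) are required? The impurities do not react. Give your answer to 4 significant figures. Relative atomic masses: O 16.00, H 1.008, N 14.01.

956.6 g

Mass of pure NH3 = 428.8 g × 0.603 = 258.57 g.
M(NH3) = 14.01 + 3(1.008) = 17.034 g/mol.
M(HNO3) = 1.008 + 14.01 + 3(16.00) = 63.018 g/mol.
n(NH3) = 258.57 g / 17.034 g/mol = 15.179 mol.
From the equation the NH3:HNO3 mole ratio is 1:1, so n(HNO3) = 15.179 × 1/1 = 15.179 mol.
Mass of HNO3 = 15.179 mol × 63.018 g/mol = 956.58 g.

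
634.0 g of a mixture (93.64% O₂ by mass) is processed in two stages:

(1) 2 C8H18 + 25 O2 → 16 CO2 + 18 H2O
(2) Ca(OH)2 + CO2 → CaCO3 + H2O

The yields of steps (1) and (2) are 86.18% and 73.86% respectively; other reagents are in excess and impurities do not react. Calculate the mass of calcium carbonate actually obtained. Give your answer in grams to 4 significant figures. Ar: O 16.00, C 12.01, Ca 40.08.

Pure O2 = 634.0 × 0.9364 = 593.68 g.
M(O2) = 2(16.00) = 32.00 g/mol.
M(CaCO3) = 40.08 + 12.01 + 3(16.00) = 100.09 g/mol.
n(O2) = 593.68 / 32.00 = 18.552 mol.
Step 1 (O2:CO2 = 25:16): theoretical n(CO2) = 11.874 mol; at 86.18% yield, n(CO2) = 10.233 mol.
Step 2 (CO2:CaCO3 = 1:1): theoretical n(CaCO3) = 10.233 mol, so theoretical mass = 10.233 × 100.09 = 1024.2 g.
At 73.86% yield, actual mass of CaCO3 = 1024.2 × 0.7386 = 756.46 g.

756.5 g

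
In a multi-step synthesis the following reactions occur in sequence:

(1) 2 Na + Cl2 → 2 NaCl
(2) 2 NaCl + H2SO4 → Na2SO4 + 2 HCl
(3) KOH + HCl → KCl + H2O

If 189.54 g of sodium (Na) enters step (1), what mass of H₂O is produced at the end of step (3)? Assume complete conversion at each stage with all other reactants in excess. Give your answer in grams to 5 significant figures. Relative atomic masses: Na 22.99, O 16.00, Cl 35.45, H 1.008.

M(Na) = 22.99 g/mol.
M(H2O) = 2(1.008) + 16.00 = 18.016 g/mol.
n(Na) = 189.54 / 22.99 = 8.24445 mol.
Reaction (1): Na→NaCl ratio 2:2 ⇒ n(NaCl) = 8.24445 mol.
Reaction (2): NaCl→HCl ratio 2:2 ⇒ n(HCl) = 8.24445 mol.
Reaction (3): HCl→H2O ratio 1:1 ⇒ n(H2O) = 8.24445 mol.
Mass of H2O = 8.24445 × 18.016 = 148.532 g.

148.53 g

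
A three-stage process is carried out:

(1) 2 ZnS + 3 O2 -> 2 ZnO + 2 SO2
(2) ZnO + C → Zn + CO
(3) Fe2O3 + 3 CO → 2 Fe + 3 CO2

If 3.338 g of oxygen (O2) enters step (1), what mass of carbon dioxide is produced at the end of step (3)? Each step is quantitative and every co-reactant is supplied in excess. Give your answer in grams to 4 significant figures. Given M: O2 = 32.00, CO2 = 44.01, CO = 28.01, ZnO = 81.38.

3.061 g

n(O2) = 3.338 / 32.00 = 0.10431 mol.
Reaction (1): O2→ZnO ratio 3:2 ⇒ n(ZnO) = 0.069542 mol.
Reaction (2): ZnO→CO ratio 1:1 ⇒ n(CO) = 0.069542 mol.
Reaction (3): CO→CO2 ratio 3:3 ⇒ n(CO2) = 0.069542 mol.
Mass of CO2 = 0.069542 × 44.01 = 3.0605 g.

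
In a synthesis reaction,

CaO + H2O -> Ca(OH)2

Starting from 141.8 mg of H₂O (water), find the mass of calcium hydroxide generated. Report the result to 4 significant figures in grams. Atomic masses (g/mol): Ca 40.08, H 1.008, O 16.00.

0.5832 g

M(H2O) = 2(1.008) + 16.00 = 18.016 g/mol.
M(Ca(OH)2) = 40.08 + 2(16.00) + 2(1.008) = 74.096 g/mol.
Convert: 141.8 mg = 0.14180 g.
n(H2O) = 0.14180 g / 18.016 g/mol = 0.0078708 mol.
From the equation the H2O:Ca(OH)2 mole ratio is 1:1, so n(Ca(OH)2) = 0.0078708 × 1/1 = 0.0078708 mol.
Mass of Ca(OH)2 = 0.0078708 mol × 74.096 g/mol = 0.58319 g.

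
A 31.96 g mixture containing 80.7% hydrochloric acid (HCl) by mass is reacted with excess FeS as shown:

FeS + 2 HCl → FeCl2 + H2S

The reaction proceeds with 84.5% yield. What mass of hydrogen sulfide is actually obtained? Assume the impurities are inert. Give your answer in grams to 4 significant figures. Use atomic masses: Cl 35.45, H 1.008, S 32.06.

10.19 g

Pure HCl available = 31.96 g × 0.807 = 25.792 g.
M(HCl) = 1.008 + 35.45 = 36.458 g/mol.
M(H2S) = 2(1.008) + 32.06 = 34.076 g/mol.
n(HCl) = 25.792 g / 36.458 g/mol = 0.70744 mol.
From the equation the HCl:H2S mole ratio is 2:1, so n(H2S) = 0.70744 × 1/2 = 0.35372 mol.
Mass of H2S = 0.35372 mol × 34.076 g/mol = 12.053 g.
Actual mass collected = 12.053 g × 0.845 = 10.185 g.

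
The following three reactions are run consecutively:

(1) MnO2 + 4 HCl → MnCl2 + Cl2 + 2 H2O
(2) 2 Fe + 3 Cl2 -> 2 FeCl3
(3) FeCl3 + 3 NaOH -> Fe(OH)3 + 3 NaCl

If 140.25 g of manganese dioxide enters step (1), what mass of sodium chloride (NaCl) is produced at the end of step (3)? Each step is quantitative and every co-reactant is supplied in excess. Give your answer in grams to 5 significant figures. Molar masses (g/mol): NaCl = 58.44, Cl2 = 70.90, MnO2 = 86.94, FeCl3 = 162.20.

n(MnO2) = 140.25 / 86.94 = 1.61318 mol.
Reaction (1): MnO2→Cl2 ratio 1:1 ⇒ n(Cl2) = 1.61318 mol.
Reaction (2): Cl2→FeCl3 ratio 3:2 ⇒ n(FeCl3) = 1.07545 mol.
Reaction (3): FeCl3→NaCl ratio 1:3 ⇒ n(NaCl) = 3.22636 mol.
Mass of NaCl = 3.22636 × 58.44 = 188.549 g.

188.55 g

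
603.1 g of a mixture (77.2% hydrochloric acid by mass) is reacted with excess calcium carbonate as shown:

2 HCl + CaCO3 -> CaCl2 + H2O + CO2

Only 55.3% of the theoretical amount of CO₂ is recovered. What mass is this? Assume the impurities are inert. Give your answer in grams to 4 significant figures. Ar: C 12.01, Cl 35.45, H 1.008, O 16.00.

155.4 g

Pure HCl available = 603.1 g × 0.772 = 465.59 g.
M(HCl) = 1.008 + 35.45 = 36.458 g/mol.
M(CO2) = 12.01 + 2(16.00) = 44.01 g/mol.
n(HCl) = 465.59 g / 36.458 g/mol = 12.771 mol.
From the equation the HCl:CO2 mole ratio is 2:1, so n(CO2) = 12.771 × 1/2 = 6.3853 mol.
Mass of CO2 = 6.3853 mol × 44.01 g/mol = 281.02 g.
Actual mass collected = 281.02 g × 0.553 = 155.40 g.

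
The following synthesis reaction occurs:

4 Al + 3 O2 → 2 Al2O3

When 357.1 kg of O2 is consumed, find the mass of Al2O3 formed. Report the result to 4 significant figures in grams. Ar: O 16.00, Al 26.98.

M(O2) = 2(16.00) = 32.00 g/mol.
M(Al2O3) = 2(26.98) + 3(16.00) = 101.96 g/mol.
Convert: 357.1 kg = 357100 g.
n(O2) = 357100 g / 32.00 g/mol = 11159 mol.
From the equation the O2:Al2O3 mole ratio is 3:2, so n(Al2O3) = 11159 × 2/3 = 7439.6 mol.
Mass of Al2O3 = 7439.6 mol × 101.96 g/mol = 758540 g.

758500 g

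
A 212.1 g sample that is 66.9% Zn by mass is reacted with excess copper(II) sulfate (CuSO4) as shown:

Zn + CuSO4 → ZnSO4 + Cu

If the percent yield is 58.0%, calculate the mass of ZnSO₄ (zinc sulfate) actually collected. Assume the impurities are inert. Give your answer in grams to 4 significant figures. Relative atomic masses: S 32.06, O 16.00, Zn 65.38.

203.2 g

Pure Zn available = 212.1 g × 0.669 = 141.89 g.
M(Zn) = 65.38 g/mol.
M(ZnSO4) = 65.38 + 32.06 + 4(16.00) = 161.44 g/mol.
n(Zn) = 141.89 g / 65.38 g/mol = 2.1703 mol.
From the equation the Zn:ZnSO4 mole ratio is 1:1, so n(ZnSO4) = 2.1703 × 1/1 = 2.1703 mol.
Mass of ZnSO4 = 2.1703 mol × 161.44 g/mol = 350.37 g.
Actual mass collected = 350.37 g × 0.580 = 203.22 g.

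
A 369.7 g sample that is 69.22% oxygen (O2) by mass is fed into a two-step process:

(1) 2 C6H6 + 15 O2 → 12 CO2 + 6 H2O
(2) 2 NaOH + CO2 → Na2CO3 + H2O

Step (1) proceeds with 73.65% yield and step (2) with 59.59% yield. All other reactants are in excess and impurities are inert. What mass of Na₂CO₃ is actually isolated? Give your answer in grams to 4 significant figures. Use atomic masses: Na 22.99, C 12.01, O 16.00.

297.6 g

Pure O2 = 369.7 × 0.6922 = 255.91 g.
M(O2) = 2(16.00) = 32.00 g/mol.
M(Na2CO3) = 2(22.99) + 12.01 + 3(16.00) = 105.99 g/mol.
n(O2) = 255.91 / 32.00 = 7.9971 mol.
Step 1 (O2:CO2 = 15:12): theoretical n(CO2) = 6.3977 mol; at 73.65% yield, n(CO2) = 4.7119 mol.
Step 2 (CO2:Na2CO3 = 1:1): theoretical n(Na2CO3) = 4.7119 mol, so theoretical mass = 4.7119 × 105.99 = 499.41 g.
At 59.59% yield, actual mass of Na2CO3 = 499.41 × 0.5959 = 297.60 g.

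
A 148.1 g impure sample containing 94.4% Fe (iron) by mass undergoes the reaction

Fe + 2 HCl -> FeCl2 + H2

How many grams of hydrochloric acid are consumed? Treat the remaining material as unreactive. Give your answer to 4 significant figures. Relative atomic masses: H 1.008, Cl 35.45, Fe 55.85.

Mass of pure Fe = 148.1 g × 0.944 = 139.81 g.
M(Fe) = 55.85 g/mol.
M(HCl) = 1.008 + 35.45 = 36.458 g/mol.
n(Fe) = 139.81 g / 55.85 g/mol = 2.5032 mol.
From the equation the Fe:HCl mole ratio is 1:2, so n(HCl) = 2.5032 × 2/1 = 5.0065 mol.
Mass of HCl = 5.0065 mol × 36.458 g/mol = 182.53 g.

182.5 g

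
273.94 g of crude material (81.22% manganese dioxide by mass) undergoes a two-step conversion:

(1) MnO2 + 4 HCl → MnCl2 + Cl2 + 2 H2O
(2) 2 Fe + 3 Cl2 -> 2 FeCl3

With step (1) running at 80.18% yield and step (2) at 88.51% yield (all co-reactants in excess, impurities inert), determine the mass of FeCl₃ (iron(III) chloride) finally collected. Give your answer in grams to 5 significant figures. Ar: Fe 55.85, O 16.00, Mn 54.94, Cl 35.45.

196.39 g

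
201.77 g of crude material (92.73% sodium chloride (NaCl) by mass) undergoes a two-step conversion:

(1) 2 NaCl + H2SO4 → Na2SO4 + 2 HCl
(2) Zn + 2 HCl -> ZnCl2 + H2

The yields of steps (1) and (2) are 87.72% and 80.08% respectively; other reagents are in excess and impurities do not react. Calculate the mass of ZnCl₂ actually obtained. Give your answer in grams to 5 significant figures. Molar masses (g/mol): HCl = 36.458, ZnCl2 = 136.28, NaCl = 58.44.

Pure NaCl = 201.77 × 0.9273 = 187.101 g.
n(NaCl) = 187.101 / 58.44 = 3.20160 mol.
Step 1 (NaCl:HCl = 2:2): theoretical n(HCl) = 3.20160 mol; at 87.72% yield, n(HCl) = 2.80844 mol.
Step 2 (HCl:ZnCl2 = 2:1): theoretical n(ZnCl2) = 1.40422 mol, so theoretical mass = 1.40422 × 136.28 = 191.367 g.
At 80.08% yield, actual mass of ZnCl2 = 191.367 × 0.8008 = 153.247 g.

153.25 g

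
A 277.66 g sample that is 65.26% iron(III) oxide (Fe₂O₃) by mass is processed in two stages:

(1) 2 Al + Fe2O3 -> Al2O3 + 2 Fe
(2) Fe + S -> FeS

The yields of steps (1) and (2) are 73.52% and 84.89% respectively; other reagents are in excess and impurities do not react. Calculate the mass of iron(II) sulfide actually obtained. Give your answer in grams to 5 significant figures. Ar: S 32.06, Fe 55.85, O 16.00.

Pure Fe2O3 = 277.66 × 0.6526 = 181.201 g.
M(Fe2O3) = 2(55.85) + 3(16.00) = 159.70 g/mol.
M(FeS) = 55.85 + 32.06 = 87.91 g/mol.
n(Fe2O3) = 181.201 / 159.70 = 1.13463 mol.
Step 1 (Fe2O3:Fe = 1:2): theoretical n(Fe) = 2.26927 mol; at 73.52% yield, n(Fe) = 1.66836 mol.
Step 2 (Fe:FeS = 1:1): theoretical n(FeS) = 1.66836 mol, so theoretical mass = 1.66836 × 87.91 = 146.666 g.
At 84.89% yield, actual mass of FeS = 146.666 × 0.8489 = 124.505 g.

124.50 g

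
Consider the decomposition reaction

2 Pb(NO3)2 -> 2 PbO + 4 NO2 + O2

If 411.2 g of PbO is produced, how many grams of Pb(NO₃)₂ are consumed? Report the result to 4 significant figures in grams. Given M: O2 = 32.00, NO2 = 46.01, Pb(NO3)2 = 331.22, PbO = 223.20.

610.2 g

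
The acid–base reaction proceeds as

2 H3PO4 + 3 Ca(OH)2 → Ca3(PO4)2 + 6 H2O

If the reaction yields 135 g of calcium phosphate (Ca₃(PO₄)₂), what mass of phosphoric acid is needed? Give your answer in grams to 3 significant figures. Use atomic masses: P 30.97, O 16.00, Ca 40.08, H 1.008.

85.3 g

M(Ca3(PO4)2) = 3(40.08) + 2(30.97) + 8(16.00) = 310.18 g/mol.
M(H3PO4) = 3(1.008) + 30.97 + 4(16.00) = 97.994 g/mol.
n(Ca3(PO4)2) = 135.0 g / 310.18 g/mol = 0.4352 mol.
From the equation the Ca3(PO4)2:H3PO4 mole ratio is 1:2, so n(H3PO4) = 0.4352 × 2/1 = 0.8705 mol.
Mass of H3PO4 = 0.8705 mol × 97.994 g/mol = 85.30 g.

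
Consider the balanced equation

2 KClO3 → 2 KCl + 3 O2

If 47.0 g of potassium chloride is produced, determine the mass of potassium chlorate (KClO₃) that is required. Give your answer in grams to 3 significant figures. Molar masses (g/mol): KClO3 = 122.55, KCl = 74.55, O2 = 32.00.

77.3 g

n(KCl) = 47.00 g / 74.55 g/mol = 0.6304 mol.
From the equation the KCl:KClO3 mole ratio is 2:2, so n(KClO3) = 0.6304 × 2/2 = 0.6304 mol.
Mass of KClO3 = 0.6304 mol × 122.55 g/mol = 77.26 g.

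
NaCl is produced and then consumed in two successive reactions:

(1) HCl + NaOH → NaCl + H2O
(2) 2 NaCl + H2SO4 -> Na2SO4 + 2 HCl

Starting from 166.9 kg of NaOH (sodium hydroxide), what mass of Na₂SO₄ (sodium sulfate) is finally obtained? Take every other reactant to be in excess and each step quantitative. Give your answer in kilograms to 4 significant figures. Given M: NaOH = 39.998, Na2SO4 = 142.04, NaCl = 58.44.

296.3 kg

166.9 kg = 166900 g.
n(NaOH) = 166900 / 39.998 = 4172.7 mol.
Step 1 gives a 1:1 ratio of NaOH to NaCl, so n(NaCl) = 4172.7 mol.
In step 2 the NaCl:Na2SO4 ratio is 2:1, so n(Na2SO4) = 2086.4 mol.
Mass of Na2SO4 = 2086.4 × 142.04 = 296350 g = 296.3 kg.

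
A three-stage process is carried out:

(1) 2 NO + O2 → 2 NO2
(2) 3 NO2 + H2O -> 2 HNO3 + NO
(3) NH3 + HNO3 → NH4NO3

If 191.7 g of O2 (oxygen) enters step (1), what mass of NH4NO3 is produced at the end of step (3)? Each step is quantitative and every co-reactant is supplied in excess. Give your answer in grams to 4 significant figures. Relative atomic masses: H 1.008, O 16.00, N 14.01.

639.4 g

M(O2) = 2(16.00) = 32.00 g/mol.
M(NH4NO3) = 2(14.01) + 4(1.008) + 3(16.00) = 80.052 g/mol.
n(O2) = 191.7 / 32.00 = 5.9906 mol.
Reaction (1): O2→NO2 ratio 1:2 ⇒ n(NO2) = 11.981 mol.
Reaction (2): NO2→HNO3 ratio 3:2 ⇒ n(HNO3) = 7.9875 mol.
Reaction (3): HNO3→NH4NO3 ratio 1:1 ⇒ n(NH4NO3) = 7.9875 mol.
Mass of NH4NO3 = 7.9875 × 80.052 = 639.42 g.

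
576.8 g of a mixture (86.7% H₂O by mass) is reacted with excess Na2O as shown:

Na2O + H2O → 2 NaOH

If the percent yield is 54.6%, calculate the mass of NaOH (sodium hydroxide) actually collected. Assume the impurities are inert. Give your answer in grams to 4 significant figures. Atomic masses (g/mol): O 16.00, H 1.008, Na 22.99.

1212 g

Pure H2O available = 576.8 g × 0.867 = 500.09 g.
M(H2O) = 2(1.008) + 16.00 = 18.016 g/mol.
M(NaOH) = 22.99 + 16.00 + 1.008 = 39.998 g/mol.
n(H2O) = 500.09 g / 18.016 g/mol = 27.758 mol.
From the equation the H2O:NaOH mole ratio is 1:2, so n(NaOH) = 27.758 × 2/1 = 55.516 mol.
Mass of NaOH = 55.516 mol × 39.998 g/mol = 2220.5 g.
Actual mass collected = 2220.5 g × 0.546 = 1212.4 g.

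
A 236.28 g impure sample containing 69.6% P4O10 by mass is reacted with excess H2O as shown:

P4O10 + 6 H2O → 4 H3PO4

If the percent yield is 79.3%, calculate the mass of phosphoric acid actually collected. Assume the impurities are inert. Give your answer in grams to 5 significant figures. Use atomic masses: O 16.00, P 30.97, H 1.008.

Pure P4O10 available = 236.28 g × 0.696 = 164.451 g.
M(P4O10) = 4(30.97) + 10(16.00) = 283.88 g/mol.
M(H3PO4) = 3(1.008) + 30.97 + 4(16.00) = 97.994 g/mol.
n(P4O10) = 164.451 g / 283.88 g/mol = 0.579297 mol.
From the equation the P4O10:H3PO4 mole ratio is 1:4, so n(H3PO4) = 0.579297 × 4/1 = 2.31719 mol.
Mass of H3PO4 = 2.31719 mol × 97.994 g/mol = 227.071 g.
Actual mass collected = 227.071 g × 0.793 = 180.067 g.

180.07 g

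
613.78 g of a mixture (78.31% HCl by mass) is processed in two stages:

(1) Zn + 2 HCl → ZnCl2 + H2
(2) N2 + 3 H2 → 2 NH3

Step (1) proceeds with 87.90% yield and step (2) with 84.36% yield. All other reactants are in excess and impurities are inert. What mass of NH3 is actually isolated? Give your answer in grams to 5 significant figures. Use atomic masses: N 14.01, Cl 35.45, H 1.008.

Pure HCl = 613.78 × 0.7831 = 480.651 g.
M(HCl) = 1.008 + 35.45 = 36.458 g/mol.
M(NH3) = 14.01 + 3(1.008) = 17.034 g/mol.
n(HCl) = 480.651 / 36.458 = 13.1837 mol.
Step 1 (HCl:H2 = 2:1): theoretical n(H2) = 6.59185 mol; at 87.90% yield, n(H2) = 5.79423 mol.
Step 2 (H2:NH3 = 3:2): theoretical n(NH3) = 3.86282 mol, so theoretical mass = 3.86282 × 17.034 = 65.7993 g.
At 84.36% yield, actual mass of NH3 = 65.7993 × 0.8436 = 55.5083 g.

55.508 g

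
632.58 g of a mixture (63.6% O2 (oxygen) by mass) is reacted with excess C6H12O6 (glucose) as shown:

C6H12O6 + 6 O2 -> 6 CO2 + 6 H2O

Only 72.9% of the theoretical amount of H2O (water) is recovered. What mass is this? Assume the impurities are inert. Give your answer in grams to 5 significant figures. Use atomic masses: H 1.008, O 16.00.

Pure O2 available = 632.58 g × 0.636 = 402.321 g.
M(O2) = 2(16.00) = 32.00 g/mol.
M(H2O) = 2(1.008) + 16.00 = 18.016 g/mol.
n(O2) = 402.321 g / 32.00 g/mol = 12.5725 mol.
From the equation the O2:H2O mole ratio is 6:6, so n(H2O) = 12.5725 × 6/6 = 12.5725 mol.
Mass of H2O = 12.5725 mol × 18.016 g/mol = 226.507 g.
Actual mass collected = 226.507 g × 0.729 = 165.123 g.

165.12 g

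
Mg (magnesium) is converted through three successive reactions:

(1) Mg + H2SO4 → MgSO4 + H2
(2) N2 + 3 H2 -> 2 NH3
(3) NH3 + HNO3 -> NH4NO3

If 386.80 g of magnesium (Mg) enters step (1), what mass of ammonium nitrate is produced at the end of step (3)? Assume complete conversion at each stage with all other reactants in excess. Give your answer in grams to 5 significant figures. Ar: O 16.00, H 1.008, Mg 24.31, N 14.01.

849.15 g

M(Mg) = 24.31 g/mol.
M(NH4NO3) = 2(14.01) + 4(1.008) + 3(16.00) = 80.052 g/mol.
n(Mg) = 386.80 / 24.31 = 15.9111 mol.
Reaction (1): Mg→H2 ratio 1:1 ⇒ n(H2) = 15.9111 mol.
Reaction (2): H2→NH3 ratio 3:2 ⇒ n(NH3) = 10.6074 mol.
Reaction (3): NH3→NH4NO3 ratio 1:1 ⇒ n(NH4NO3) = 10.6074 mol.
Mass of NH4NO3 = 10.6074 × 80.052 = 849.146 g.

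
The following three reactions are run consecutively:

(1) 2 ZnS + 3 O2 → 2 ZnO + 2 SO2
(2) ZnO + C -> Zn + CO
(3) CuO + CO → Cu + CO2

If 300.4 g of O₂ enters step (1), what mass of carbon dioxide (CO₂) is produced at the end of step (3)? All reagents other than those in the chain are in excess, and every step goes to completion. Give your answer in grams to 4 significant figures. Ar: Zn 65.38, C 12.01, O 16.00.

M(O2) = 2(16.00) = 32.00 g/mol.
M(CO2) = 12.01 + 2(16.00) = 44.01 g/mol.
n(O2) = 300.4 / 32.00 = 9.3875 mol.
Reaction (1): O2→ZnO ratio 3:2 ⇒ n(ZnO) = 6.2583 mol.
Reaction (2): ZnO→CO ratio 1:1 ⇒ n(CO) = 6.2583 mol.
Reaction (3): CO→CO2 ratio 1:1 ⇒ n(CO2) = 6.2583 mol.
Mass of CO2 = 6.2583 × 44.01 = 275.43 g.

275.4 g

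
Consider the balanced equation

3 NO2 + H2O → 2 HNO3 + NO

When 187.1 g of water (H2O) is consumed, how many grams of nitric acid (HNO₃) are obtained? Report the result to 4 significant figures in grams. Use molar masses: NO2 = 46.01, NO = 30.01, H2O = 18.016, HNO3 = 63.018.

1309 g

n(H2O) = 187.10 g / 18.016 g/mol = 10.385 mol.
From the equation the H2O:HNO3 mole ratio is 1:2, so n(HNO3) = 10.385 × 2/1 = 20.770 mol.
Mass of HNO3 = 20.770 mol × 63.018 g/mol = 1308.9 g.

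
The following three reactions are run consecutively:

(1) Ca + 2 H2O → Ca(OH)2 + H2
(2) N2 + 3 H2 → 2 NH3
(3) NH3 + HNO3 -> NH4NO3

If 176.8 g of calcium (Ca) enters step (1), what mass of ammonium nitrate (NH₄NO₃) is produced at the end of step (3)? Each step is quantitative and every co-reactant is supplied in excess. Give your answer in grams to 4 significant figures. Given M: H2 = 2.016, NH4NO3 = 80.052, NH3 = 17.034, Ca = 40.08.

235.4 g

n(Ca) = 176.8 / 40.08 = 4.4112 mol.
Reaction (1): Ca→H2 ratio 1:1 ⇒ n(H2) = 4.4112 mol.
Reaction (2): H2→NH3 ratio 3:2 ⇒ n(NH3) = 2.9408 mol.
Reaction (3): NH3→NH4NO3 ratio 1:1 ⇒ n(NH4NO3) = 2.9408 mol.
Mass of NH4NO3 = 2.9408 × 80.052 = 235.42 g.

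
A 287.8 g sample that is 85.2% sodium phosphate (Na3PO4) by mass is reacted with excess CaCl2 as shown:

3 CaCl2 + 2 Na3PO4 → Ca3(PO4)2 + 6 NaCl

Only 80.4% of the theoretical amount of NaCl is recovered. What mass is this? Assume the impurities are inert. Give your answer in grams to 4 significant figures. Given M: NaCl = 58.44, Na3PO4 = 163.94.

210.8 g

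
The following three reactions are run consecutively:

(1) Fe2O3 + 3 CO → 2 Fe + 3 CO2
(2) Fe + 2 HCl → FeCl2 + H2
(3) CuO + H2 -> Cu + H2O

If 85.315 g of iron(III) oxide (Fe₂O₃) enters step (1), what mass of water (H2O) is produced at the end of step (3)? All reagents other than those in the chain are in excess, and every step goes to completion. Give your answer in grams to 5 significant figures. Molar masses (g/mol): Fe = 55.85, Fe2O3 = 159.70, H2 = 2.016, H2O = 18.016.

19.249 g

n(Fe2O3) = 85.315 / 159.70 = 0.534220 mol.
Reaction (1): Fe2O3→Fe ratio 1:2 ⇒ n(Fe) = 1.06844 mol.
Reaction (2): Fe→H2 ratio 1:1 ⇒ n(H2) = 1.06844 mol.
Reaction (3): H2→H2O ratio 1:1 ⇒ n(H2O) = 1.06844 mol.
Mass of H2O = 1.06844 × 18.016 = 19.2490 g.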